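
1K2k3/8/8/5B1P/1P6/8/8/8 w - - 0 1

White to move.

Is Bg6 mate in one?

After Bg6: black king on e8; in check: yes, from the white bishop on g6.
Black has 4 legal replies: Kf8, Kd8, Ke7, Kd7.
In check but a legal move exists → not checkmate.

no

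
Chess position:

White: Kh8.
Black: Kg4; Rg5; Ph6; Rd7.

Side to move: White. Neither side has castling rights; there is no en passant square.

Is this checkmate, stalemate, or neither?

stalemate

White to move; white king on h8.
In check: no.
King squares — g7: attacked by Rg5; h7: attacked by Rd7; g8: attacked by Rg5.
Legal moves for White: none.
Not in check and no legal moves → stalemate.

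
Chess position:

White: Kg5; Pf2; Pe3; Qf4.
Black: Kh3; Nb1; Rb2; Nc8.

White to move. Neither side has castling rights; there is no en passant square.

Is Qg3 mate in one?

yes

After Qg3: black king on h3; in check: yes, from the white queen on g3.
King squares — g2: attacked by Qg3; h2: attacked by Qg3; g3: attacked by Pf2; g4: attacked by Qg3; h4: attacked by Qg3.
Black has no legal moves → checkmate.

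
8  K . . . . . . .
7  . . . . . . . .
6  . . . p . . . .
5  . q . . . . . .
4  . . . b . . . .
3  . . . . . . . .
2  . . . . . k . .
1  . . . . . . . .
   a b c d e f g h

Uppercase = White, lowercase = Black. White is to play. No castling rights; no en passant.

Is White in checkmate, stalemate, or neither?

stalemate

White to move; white king on a8.
In check: no.
King squares — a7: attacked by Bd4; b7: attacked by Qb5; b8: attacked by Qb5.
Legal moves for White: none.
Not in check and no legal moves → stalemate.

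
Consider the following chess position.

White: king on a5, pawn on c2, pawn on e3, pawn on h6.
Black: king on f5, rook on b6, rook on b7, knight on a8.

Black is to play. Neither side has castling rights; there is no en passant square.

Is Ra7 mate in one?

After Ra7: white king on a5; in check: yes, from the black rook on a7.
King squares — a4: attacked by Ra7; b4: attacked by Rb6; b5: attacked by Rb6; a6: attacked by Rb6; b6: attacked by Na8.
White has no legal moves → checkmate.

yes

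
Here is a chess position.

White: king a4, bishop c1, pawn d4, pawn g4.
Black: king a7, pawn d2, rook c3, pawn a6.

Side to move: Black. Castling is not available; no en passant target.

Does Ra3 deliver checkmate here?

no

After Ra3: white king on a4; in check: yes, from the black rook on a3.
White has 3 legal replies: Kb4, Kxa3, Bxa3.
In check but a legal move exists → not checkmate.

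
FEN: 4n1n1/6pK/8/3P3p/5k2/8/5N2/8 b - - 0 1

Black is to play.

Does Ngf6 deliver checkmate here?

After Ngf6: white king on h7; in check: yes, from the black knight on f6.
White has 2 legal replies: Kh8, Kg6.
In check but a legal move exists → not checkmate.

no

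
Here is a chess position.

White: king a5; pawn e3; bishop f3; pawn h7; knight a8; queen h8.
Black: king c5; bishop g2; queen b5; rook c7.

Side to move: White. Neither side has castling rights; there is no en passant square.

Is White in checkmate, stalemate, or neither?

White to move; white king on a5.
In check: yes, from the black queen on b5.
King squares — a4: attacked by Qb5; b4: attacked by Qb5; b5: attacked by Kc5; a6: attacked by Qb5; b6: attacked by Qb5.
Legal moves for White: none.
In check with no legal moves → checkmate.

checkmate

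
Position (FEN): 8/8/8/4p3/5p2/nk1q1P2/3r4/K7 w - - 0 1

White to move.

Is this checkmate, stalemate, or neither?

White to move; white king on a1.
In check: no.
King squares — b1: attacked by Na3; a2: attacked by Rd2; b2: attacked by Rd2.
Legal moves for White: none.
Not in check and no legal moves → stalemate.

stalemate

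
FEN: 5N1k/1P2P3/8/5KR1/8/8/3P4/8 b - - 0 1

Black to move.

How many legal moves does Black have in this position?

Black to move; king on h8.
In check: no.
Legal moves: none.
Count: 0.

0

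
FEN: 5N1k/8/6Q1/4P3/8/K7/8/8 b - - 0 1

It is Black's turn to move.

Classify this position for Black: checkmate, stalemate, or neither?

Black to move; black king on h8.
In check: no.
King squares — g7: attacked by Qg6; h7: attacked by Qg6; g8: attacked by Qg6.
Legal moves for Black: none.
Not in check and no legal moves → stalemate.

stalemate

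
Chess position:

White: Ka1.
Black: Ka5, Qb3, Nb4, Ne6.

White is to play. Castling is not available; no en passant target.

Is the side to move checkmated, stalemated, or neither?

White to move; white king on a1.
In check: no.
King squares — b1: attacked by Qb3; a2: attacked by Qb3; b2: attacked by Qb3.
Legal moves for White: none.
Not in check and no legal moves → stalemate.

stalemate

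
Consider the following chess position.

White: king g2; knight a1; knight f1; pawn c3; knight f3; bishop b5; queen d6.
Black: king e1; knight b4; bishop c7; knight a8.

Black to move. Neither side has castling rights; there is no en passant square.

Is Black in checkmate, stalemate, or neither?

Black to move; black king on e1.
In check: yes, from the white knight on f3.
King squares — d1: attacked by Qd6; f1: attacked by Kg2; d2: attacked by Nf1; e2: attacked by Bb5; f2: attacked by Kg2.
Legal moves for Black: none.
In check with no legal moves → checkmate.

checkmate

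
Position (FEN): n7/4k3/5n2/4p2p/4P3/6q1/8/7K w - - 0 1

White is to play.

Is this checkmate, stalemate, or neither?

White to move; white king on h1.
In check: no.
King squares — g1: attacked by Qg3; g2: attacked by Qg3; h2: attacked by Qg3.
Legal moves for White: none.
Not in check and no legal moves → stalemate.

stalemate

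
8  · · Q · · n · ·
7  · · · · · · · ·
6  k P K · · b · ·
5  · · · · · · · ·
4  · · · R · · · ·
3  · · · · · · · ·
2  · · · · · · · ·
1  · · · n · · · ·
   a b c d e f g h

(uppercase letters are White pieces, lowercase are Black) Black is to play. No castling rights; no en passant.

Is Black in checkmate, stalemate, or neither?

Black to move; black king on a6.
In check: yes, from the white queen on c8.
King squares — a5: available; b5: attacked by Kc6; b6: attacked by Kc6; a7: attacked by Pb6; b7: attacked by Kc6.
Legal moves for Black: Ka5.
Black is in check but has 1 legal move → neither.

neither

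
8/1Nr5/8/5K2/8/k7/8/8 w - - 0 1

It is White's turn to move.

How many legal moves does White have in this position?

White to move; king on f5.
In check: no.
Legal moves: Nd8, Nd6, Nc5, Na5, Kg6, Kf6, Ke6, Kg5, Ke5, Kg4, Kf4, Ke4.
Count: 12.

12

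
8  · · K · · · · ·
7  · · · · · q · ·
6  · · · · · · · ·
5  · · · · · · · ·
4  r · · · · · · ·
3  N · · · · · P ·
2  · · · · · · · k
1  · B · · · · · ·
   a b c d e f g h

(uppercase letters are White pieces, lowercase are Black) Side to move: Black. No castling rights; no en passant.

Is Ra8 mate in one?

After Ra8: white king on c8; in check: yes, from the black rook on a8.
King squares — b7: attacked by Qf7; c7: attacked by Qf7; d7: attacked by Qf7; b8: attacked by Ra8; d8: attacked by Ra8.
White has no legal moves → checkmate.

yes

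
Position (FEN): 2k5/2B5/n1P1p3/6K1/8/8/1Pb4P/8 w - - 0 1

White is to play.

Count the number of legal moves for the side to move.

18

White to move; king on g5.
In check: no.
Legal moves: Bd8, Bb8, Bd6, Bb6, Be5, Ba5, Bf4, Bg3, Kh6, Kf6, Kh5, Kh4, Kg4, Kf4, h3, b3, h4, b4.
Count: 18.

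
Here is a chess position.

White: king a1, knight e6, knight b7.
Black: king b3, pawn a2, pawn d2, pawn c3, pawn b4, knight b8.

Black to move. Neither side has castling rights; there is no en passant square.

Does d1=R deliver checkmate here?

After d1=R: white king on a1; in check: yes, from the black rook on d1.
King squares — b1: attacked by Rd1; a2: attacked by Kb3; b2: attacked by Kb3.
White has no legal moves → checkmate.

yes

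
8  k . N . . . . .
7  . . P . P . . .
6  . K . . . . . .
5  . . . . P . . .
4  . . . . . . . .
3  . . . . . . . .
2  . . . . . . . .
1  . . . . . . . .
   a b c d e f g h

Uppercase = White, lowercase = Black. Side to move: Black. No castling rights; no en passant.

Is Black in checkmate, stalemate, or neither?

Black to move; black king on a8.
In check: no.
King squares — a7: attacked by Kb6; b7: attacked by Kb6; b8: attacked by Pc7.
Legal moves for Black: none.
Not in check and no legal moves → stalemate.

stalemate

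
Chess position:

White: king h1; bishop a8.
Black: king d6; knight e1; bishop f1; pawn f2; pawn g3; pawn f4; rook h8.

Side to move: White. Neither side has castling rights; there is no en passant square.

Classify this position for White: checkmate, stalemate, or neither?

White to move; white king on h1.
In check: yes, from the black rook on h8.
King squares — g1: attacked by Pf2; g2: attacked by Ne1; h2: attacked by Pg3.
Legal moves for White: none.
In check with no legal moves → checkmate.

checkmate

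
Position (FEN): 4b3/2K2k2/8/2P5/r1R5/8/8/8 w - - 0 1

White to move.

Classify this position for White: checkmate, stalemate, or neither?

neither

White to move; white king on c7.
In check: no.
Legal moves for White: Kd8, Kc8, Kb8, Kb7, Kd6, Kb6, Rh4, Rg4, Rf4+, Re4, Rd4, Rb4, Rxa4, Rc3, Rc2, Rc1, c6.
White has 17 legal moves and is not in check → neither.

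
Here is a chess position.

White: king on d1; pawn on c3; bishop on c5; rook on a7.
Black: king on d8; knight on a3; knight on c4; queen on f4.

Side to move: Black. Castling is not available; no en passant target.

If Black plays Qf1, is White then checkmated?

yes

After Qf1: white king on d1; in check: yes, from the black queen on f1.
King squares — c1: attacked by Qf1; e1: attacked by Qf1; c2: attacked by Na3; d2: attacked by Nc4; e2: attacked by Qf1.
White has no legal moves → checkmate.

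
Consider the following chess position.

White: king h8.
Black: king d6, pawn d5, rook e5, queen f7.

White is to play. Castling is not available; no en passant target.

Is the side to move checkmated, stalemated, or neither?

White to move; white king on h8.
In check: no.
King squares — g7: attacked by Qf7; h7: attacked by Qf7; g8: attacked by Qf7.
Legal moves for White: none.
Not in check and no legal moves → stalemate.

stalemate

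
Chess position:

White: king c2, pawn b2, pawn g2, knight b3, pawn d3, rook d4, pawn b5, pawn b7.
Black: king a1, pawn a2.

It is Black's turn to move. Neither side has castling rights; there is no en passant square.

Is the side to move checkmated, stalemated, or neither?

Black to move; black king on a1.
In check: yes, from the white knight on b3.
King squares — b1: attacked by Kc2; a2: own pawn; b2: attacked by Kc2.
Legal moves for Black: none.
In check with no legal moves → checkmate.

checkmate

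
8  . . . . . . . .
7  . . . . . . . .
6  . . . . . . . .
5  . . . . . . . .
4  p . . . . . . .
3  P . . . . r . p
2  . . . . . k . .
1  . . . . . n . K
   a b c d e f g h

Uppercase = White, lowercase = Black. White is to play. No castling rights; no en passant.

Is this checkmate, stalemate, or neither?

stalemate

White to move; white king on h1.
In check: no.
King squares — g1: attacked by Kf2; g2: attacked by Kf2; h2: attacked by Nf1.
Legal moves for White: none.
Not in check and no legal moves → stalemate.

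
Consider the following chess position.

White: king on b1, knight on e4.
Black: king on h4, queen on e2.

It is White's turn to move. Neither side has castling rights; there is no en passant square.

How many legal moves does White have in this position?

10

White to move; king on b1.
In check: no.
Legal moves: Nf6, Nd6, Ng5, Nc5, Ng3, Nc3, Nf2, Nd2, Kc1, Ka1.
Count: 10.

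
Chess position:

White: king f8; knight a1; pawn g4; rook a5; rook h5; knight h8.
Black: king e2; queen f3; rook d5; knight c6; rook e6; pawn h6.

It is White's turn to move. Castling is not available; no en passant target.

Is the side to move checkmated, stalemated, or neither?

neither

White to move; white king on f8.
In check: yes, from the black queen on f3.
King squares — e7: attacked by Nc6; f7: attacked by Qf3; g7: available; e8: attacked by Re6; g8: available.
Legal moves for White: Kg8, Kg7, Nf7, Rf5.
White is in check but has 4 legal moves → neither.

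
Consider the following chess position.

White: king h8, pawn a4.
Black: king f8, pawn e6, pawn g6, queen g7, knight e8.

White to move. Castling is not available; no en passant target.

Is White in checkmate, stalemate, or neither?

checkmate

White to move; white king on h8.
In check: yes, from the black queen on g7.
King squares — g7: attacked by Ne8; h7: attacked by Qg7; g8: attacked by Qg7.
Legal moves for White: none.
In check with no legal moves → checkmate.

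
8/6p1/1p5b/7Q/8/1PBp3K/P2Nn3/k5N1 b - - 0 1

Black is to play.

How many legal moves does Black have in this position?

Black to move; king on a1.
In check: yes, from the white bishop on c3.
Legal moves: Kxa2, Nxc3.
Count: 2.

2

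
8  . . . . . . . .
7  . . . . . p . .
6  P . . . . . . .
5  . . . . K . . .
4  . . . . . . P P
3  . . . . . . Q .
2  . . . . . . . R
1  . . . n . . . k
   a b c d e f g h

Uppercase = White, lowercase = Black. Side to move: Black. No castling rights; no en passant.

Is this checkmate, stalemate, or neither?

checkmate

Black to move; black king on h1.
In check: yes, from the white rook on h2.
King squares — g1: attacked by Qg3; g2: attacked by Rh2; h2: attacked by Qg3.
Legal moves for Black: none.
In check with no legal moves → checkmate.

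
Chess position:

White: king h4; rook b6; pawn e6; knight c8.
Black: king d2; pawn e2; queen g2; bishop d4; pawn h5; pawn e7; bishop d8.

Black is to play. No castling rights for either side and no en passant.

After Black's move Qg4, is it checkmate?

yes

After Qg4: white king on h4; in check: yes, from the black queen on g4.
King squares — g3: attacked by Qg4; h3: attacked by Qg4; g4: attacked by Ph5; g5: attacked by Qg4; h5: attacked by Qg4.
White has no legal moves → checkmate.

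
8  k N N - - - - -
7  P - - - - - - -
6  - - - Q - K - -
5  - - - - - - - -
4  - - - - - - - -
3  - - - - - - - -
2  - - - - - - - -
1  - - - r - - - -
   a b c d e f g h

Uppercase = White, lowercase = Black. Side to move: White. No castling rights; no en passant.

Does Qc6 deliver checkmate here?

After Qc6: black king on a8; in check: yes, from the white queen on c6.
King squares — a7: attacked by Nc8; b7: attacked by Qc6; b8: attacked by Pa7.
Black has no legal moves → checkmate.

yes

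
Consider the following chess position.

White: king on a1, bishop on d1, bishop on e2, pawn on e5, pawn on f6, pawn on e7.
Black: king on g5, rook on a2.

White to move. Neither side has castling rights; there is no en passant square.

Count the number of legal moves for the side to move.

2

White to move; king on a1.
In check: yes, from the black rook on a2.
Legal moves: Kxa2, Kb1.
Count: 2.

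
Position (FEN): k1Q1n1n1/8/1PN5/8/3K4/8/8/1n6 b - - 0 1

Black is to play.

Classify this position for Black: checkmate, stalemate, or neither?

checkmate

Black to move; black king on a8.
In check: yes, from the white queen on c8.
King squares — a7: attacked by Pb6; b7: attacked by Qc8; b8: attacked by Nc6.
Legal moves for Black: none.
In check with no legal moves → checkmate.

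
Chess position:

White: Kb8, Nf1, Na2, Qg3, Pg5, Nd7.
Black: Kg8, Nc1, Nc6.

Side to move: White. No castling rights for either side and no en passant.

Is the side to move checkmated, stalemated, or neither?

White to move; white king on b8.
In check: yes, from the black knight on c6.
Legal moves for White: Kc8, Ka8, Kc7, Kb7.
White is in check but has 4 legal moves → neither.

neither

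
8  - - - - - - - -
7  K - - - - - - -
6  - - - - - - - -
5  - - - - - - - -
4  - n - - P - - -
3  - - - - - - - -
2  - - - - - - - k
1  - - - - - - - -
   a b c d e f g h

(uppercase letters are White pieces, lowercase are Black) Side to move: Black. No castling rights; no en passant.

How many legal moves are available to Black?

11

Black to move; king on h2.
In check: no.
Legal moves: Nc6+, Na6, Nd5, Nd3, Nc2, Na2, Kh3, Kg3, Kg2, Kh1, Kg1.
Count: 11.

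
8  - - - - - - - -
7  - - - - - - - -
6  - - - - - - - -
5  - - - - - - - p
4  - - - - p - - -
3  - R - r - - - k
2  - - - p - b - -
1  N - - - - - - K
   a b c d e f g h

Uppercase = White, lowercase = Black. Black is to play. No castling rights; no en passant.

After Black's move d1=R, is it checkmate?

After d1=R: white king on h1; in check: yes, from the black rook on d1.
King squares — g1: attacked by Rd1; g2: attacked by Kh3; h2: attacked by Kh3.
White has no legal moves → checkmate.

yes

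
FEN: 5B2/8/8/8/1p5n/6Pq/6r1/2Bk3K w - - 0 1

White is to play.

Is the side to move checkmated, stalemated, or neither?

checkmate

White to move; white king on h1.
In check: yes, from the black queen on h3.
King squares — g1: attacked by Rg2; g2: attacked by Qh3; h2: attacked by Rg2.
Legal moves for White: none.
In check with no legal moves → checkmate.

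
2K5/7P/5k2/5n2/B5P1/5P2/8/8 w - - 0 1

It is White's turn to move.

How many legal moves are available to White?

19

White to move; king on c8.
In check: no.
Legal moves: Kd8, Kb8, Kd7, Kc7, Kb7, Be8, Bd7, Bc6, Bb5, Bb3, Bc2, Bd1, gxf5, h8=Q+, h8=R, h8=B+, h8=N, g5+, f4.
Count: 19.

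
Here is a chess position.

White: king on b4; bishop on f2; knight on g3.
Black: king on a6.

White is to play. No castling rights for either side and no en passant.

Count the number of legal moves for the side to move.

White to move; king on b4.
In check: no.
Legal moves: Kc5, Kc4, Ka4, Kc3, Kb3, Ka3, Nh5, Nf5, Ne4, Ne2, Nh1, Nf1, Ba7, Bb6, Bc5, Bd4, Be3, Bg1, Be1.
Count: 19.

19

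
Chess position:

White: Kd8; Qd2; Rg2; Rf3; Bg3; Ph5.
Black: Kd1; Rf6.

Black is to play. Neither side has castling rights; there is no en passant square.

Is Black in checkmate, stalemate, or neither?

Black to move; black king on d1.
In check: yes, from the white queen on d2.
King squares — c1: attacked by Qd2; e1: attacked by Qd2; c2: attacked by Qd2; d2: attacked by Rg2; e2: attacked by Qd2.
Legal moves for Black: none.
In check with no legal moves → checkmate.

checkmate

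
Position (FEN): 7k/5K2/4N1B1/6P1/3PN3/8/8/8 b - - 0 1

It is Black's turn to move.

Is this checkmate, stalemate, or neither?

Black to move; black king on h8.
In check: no.
King squares — g7: attacked by Ne6; h7: attacked by Bg6; g8: attacked by Kf7.
Legal moves for Black: none.
Not in check and no legal moves → stalemate.

stalemate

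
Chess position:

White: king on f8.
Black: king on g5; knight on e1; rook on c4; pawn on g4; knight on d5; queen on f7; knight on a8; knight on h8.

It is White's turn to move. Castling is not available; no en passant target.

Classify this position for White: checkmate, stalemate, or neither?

checkmate

White to move; white king on f8.
In check: yes, from the black queen on f7.
King squares — e7: attacked by Nd5; f7: attacked by Nh8; g7: attacked by Qf7; e8: attacked by Qf7; g8: attacked by Qf7.
Legal moves for White: none.
In check with no legal moves → checkmate.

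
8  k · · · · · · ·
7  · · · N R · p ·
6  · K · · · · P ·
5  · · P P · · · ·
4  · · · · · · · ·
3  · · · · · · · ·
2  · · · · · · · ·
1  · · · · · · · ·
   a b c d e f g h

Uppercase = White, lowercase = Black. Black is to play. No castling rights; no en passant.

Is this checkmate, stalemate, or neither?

Black to move; black king on a8.
In check: no.
King squares — a7: attacked by Kb6; b7: attacked by Kb6; b8: attacked by Nd7.
Legal moves for Black: none.
Not in check and no legal moves → stalemate.

stalemate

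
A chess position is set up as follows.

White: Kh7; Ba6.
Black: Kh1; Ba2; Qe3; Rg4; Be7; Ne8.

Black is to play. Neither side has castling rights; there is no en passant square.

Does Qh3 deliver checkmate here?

After Qh3: white king on h7; in check: yes, from the black queen on h3.
King squares — g6: attacked by Rg4; h6: attacked by Qh3; g7: attacked by Rg4; g8: attacked by Ba2; h8: attacked by Qh3.
White has no legal moves → checkmate.

yes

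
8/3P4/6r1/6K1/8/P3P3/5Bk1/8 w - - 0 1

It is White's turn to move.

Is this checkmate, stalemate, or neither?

White to move; white king on g5.
In check: yes, from the black rook on g6.
Legal moves for White: Kxg6, Kh5, Kf5, Kh4, Kf4.
White is in check but has 5 legal moves → neither.

neither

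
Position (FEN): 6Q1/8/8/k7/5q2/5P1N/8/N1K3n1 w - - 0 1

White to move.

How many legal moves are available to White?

5

White to move; king on c1.
In check: yes, from the black queen on f4.
Legal moves: Kc2, Kb2, Kd1, Kb1, Nxf4.
Count: 5.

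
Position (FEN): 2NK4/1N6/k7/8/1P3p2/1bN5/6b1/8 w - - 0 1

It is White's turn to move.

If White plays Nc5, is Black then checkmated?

After Nc5: black king on a6; in check: yes, from the white knight on c5.
King squares — a5: attacked by Pb4; b5: attacked by Nc3; b6: attacked by Nc8; a7: attacked by Nc8; b7: attacked by Nc5.
Black has no legal moves → checkmate.

yes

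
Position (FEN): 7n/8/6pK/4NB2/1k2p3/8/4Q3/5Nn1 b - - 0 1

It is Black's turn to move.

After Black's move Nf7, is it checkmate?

no

After Nf7: white king on h6; in check: yes, from the black knight on f7.
White has 4 legal replies: Kh7, Kg7, Kxg6, Nxf7.
In check but a legal move exists → not checkmate.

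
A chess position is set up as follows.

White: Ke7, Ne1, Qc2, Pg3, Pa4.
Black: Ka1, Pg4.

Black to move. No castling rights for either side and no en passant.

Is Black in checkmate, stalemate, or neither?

Black to move; black king on a1.
In check: no.
King squares — b1: attacked by Qc2; a2: attacked by Qc2; b2: attacked by Qc2.
Legal moves for Black: none.
Not in check and no legal moves → stalemate.

stalemate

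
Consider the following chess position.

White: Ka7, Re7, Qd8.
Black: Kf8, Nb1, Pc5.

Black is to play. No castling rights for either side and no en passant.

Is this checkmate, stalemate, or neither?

checkmate

Black to move; black king on f8.
In check: yes, from the white queen on d8.
King squares — e7: attacked by Qd8; f7: attacked by Re7; g7: attacked by Re7; e8: attacked by Re7; g8: attacked by Qd8.
Legal moves for Black: none.
In check with no legal moves → checkmate.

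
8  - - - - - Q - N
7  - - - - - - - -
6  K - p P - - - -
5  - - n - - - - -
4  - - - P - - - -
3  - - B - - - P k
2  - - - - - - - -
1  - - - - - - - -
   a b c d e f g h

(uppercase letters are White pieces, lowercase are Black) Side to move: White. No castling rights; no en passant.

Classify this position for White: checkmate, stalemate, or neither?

White to move; white king on a6.
In check: yes, from the black knight on c5.
Legal moves for White: Ka7, Kb6, Ka5, dxc5.
White is in check but has 4 legal moves → neither.

neither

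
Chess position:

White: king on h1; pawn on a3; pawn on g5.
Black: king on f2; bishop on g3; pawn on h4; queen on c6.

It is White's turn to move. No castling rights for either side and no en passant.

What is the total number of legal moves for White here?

0

White to move; king on h1.
In check: yes, from the black queen on c6.
Legal moves: none.
Count: 0.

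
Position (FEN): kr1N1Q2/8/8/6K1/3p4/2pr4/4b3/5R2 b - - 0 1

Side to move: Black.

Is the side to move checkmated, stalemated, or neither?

Black to move; black king on a8.
In check: no.
Legal moves for Black include: Rxd8, Rc8, Rb7, Rb6, Rb5+, Rb4, Rb3, Rb2, Rb1, Ka7, Rh3, Rg3+, Rf3, Re3, Rd2, Rd1, Bh5, Bg4, ... (list truncated; more exist).
Black has legal moves and is not in check → neither.

neither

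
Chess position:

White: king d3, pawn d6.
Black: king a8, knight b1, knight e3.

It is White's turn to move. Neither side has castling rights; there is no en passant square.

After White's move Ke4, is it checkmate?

no

After Ke4: black king on a8; in check: no.
Black is not in check, so this cannot be checkmate.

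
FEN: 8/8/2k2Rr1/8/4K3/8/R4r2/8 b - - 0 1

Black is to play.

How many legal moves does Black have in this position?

Black to move; king on c6.
In check: yes, from the white rook on f6.
Legal moves: Kd7, Kc7, Kb7, Kc5, Kb5, Rgxf6, Rfxf6.
Count: 7.

7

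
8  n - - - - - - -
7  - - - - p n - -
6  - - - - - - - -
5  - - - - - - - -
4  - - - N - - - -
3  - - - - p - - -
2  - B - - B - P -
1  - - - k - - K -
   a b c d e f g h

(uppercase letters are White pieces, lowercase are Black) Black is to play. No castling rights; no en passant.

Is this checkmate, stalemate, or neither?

neither

Black to move; black king on d1.
In check: yes, from the white bishop on e2.
King squares — c1: attacked by Bb2; e1: available; c2: attacked by Nd4; d2: available; e2: attacked by Nd4.
Legal moves for Black: Kd2, Ke1.
Black is in check but has 2 legal moves → neither.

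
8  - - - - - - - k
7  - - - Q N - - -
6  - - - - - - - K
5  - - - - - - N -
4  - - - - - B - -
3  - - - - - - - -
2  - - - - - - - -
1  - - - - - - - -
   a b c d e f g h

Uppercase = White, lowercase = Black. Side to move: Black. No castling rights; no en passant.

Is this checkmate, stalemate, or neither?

Black to move; black king on h8.
In check: no.
King squares — g7: attacked by Kh6; h7: attacked by Ng5; g8: attacked by Ne7.
Legal moves for Black: none.
Not in check and no legal moves → stalemate.

stalemate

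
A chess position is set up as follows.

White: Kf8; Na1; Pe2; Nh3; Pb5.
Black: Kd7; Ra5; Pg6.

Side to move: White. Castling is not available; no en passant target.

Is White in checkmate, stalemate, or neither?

White to move; white king on f8.
In check: no.
Legal moves for White: Kg8, Kg7, Kf7, Ng5, Nf4, Nf2, Ng1, Nb3, Nc2, b6, e3, e4.
White has 12 legal moves and is not in check → neither.

neither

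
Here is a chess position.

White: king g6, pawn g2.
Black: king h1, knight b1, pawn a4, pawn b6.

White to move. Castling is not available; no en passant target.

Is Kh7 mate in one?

no

After Kh7: black king on h1; in check: no.
Black is not in check, so this cannot be checkmate.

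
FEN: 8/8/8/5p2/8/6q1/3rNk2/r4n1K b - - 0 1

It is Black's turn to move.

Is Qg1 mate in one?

After Qg1: white king on h1; in check: yes, from the black queen on g1.
White has 1 legal reply: Nxg1.
In check but a legal move exists → not checkmate.

no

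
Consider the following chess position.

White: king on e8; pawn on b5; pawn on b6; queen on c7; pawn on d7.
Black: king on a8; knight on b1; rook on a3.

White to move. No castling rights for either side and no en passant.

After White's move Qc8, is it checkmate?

After Qc8: black king on a8; in check: yes, from the white queen on c8.
King squares — a7: attacked by Pb6; b7: attacked by Qc8; b8: attacked by Qc8.
Black has no legal moves → checkmate.

yes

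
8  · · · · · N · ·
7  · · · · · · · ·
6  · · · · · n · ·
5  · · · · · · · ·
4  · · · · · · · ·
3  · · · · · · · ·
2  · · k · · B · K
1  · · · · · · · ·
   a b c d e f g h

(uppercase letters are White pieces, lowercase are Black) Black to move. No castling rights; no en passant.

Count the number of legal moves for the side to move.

Black to move; king on c2.
In check: no.
Legal moves: Ng8, Ne8, Nh7, Nd7, Nh5, Nd5, Ng4+, Ne4, Kd3, Kc3, Kb3, Kd2, Kb2, Kd1, Kc1, Kb1.
Count: 16.

16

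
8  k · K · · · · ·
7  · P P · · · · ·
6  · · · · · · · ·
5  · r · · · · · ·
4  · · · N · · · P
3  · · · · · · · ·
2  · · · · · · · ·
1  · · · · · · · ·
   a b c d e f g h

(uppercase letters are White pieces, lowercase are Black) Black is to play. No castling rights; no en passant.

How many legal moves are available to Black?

Black to move; king on a8.
In check: yes, from the white pawn on b7.
Legal moves: Ka7, Rxb7.
Count: 2.

2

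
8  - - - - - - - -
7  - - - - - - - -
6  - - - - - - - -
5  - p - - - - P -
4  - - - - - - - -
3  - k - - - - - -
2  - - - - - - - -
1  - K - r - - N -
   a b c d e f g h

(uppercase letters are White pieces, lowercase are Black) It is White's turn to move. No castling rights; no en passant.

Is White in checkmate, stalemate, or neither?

checkmate

White to move; white king on b1.
In check: yes, from the black rook on d1.
King squares — a1: attacked by Rd1; c1: attacked by Rd1; a2: attacked by Kb3; b2: attacked by Kb3; c2: attacked by Kb3.
Legal moves for White: none.
In check with no legal moves → checkmate.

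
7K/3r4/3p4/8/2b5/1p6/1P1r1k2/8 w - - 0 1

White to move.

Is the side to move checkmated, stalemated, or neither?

stalemate

White to move; white king on h8.
In check: no.
King squares — g7: attacked by Rd7; h7: attacked by Rd7; g8: attacked by Bc4.
Legal moves for White: none.
Not in check and no legal moves → stalemate.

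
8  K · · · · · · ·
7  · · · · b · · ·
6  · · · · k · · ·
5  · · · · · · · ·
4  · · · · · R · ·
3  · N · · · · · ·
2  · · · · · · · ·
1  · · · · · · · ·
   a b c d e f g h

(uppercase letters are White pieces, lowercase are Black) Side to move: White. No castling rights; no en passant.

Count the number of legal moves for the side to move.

White to move; king on a8.
In check: no.
Legal moves: Kb8, Kb7, Ka7, Rf8, Rf7, Rf6+, Rf5, Rh4, Rg4, Re4+, Rd4, Rc4, Rb4, Ra4, Rf3, Rf2, Rf1, Nc5+, Na5, Nd4+, Nd2, Nc1, Na1.
Count: 23.

23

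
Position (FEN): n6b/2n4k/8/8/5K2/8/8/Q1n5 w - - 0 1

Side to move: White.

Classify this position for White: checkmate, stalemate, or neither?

White to move; white king on f4.
In check: no.
Legal moves for White include: Kg5, Kf5, Kg4, Ke4, Kg3, Kf3, Ke3, Qxh8+, Qxa8, Qg7+, Qa7, Qf6, Qa6, Qe5, Qa5, Qd4, Qa4, Qc3, ... (list truncated; more exist).
White has legal moves and is not in check → neither.

neither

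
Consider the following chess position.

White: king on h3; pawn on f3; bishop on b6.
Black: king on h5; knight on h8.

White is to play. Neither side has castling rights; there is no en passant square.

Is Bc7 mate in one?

After Bc7: black king on h5; in check: no.
Black is not in check, so this cannot be checkmate.

no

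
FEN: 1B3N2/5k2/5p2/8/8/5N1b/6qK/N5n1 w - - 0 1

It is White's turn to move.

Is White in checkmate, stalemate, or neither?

checkmate

White to move; white king on h2.
In check: yes, from the black queen on g2.
King squares — g1: attacked by Qg2; h1: attacked by Qg2; g2: attacked by Bh3; g3: attacked by Qg2; h3: attacked by Ng1.
Legal moves for White: none.
In check with no legal moves → checkmate.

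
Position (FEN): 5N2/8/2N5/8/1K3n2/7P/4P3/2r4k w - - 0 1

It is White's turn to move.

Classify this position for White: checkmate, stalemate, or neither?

White to move; white king on b4.
In check: no.
Legal moves for White include: Nh7, Nd7, Ng6, Ne6, Nd8, Nb8, Ne7, Na7, Ne5, Na5, Nd4, Kb5, Ka5, Ka4, Kb3, Ka3, h4, e3, ... (list truncated; more exist).
White has legal moves and is not in check → neither.

neither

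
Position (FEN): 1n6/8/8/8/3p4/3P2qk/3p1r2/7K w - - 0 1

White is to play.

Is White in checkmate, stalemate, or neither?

White to move; white king on h1.
In check: no.
King squares — g1: attacked by Qg3; g2: attacked by Rf2; h2: attacked by Rf2.
Legal moves for White: none.
Not in check and no legal moves → stalemate.

stalemate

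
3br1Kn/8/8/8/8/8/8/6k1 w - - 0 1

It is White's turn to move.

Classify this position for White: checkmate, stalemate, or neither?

neither

White to move; white king on g8.
In check: yes, from the black rook on e8.
King squares — f7: attacked by Nh8; g7: available; h7: available; f8: attacked by Re8; h8: attacked by Re8.
Legal moves for White: Kh7, Kg7.
White is in check but has 2 legal moves → neither.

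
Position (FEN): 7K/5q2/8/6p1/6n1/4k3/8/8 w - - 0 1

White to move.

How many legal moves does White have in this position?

0

White to move; king on h8.
In check: no.
Legal moves: none.
Count: 0.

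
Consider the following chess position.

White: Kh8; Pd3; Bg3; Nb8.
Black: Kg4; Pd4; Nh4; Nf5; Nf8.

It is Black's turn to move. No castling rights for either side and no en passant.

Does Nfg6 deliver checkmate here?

no

After Nfg6: white king on h8; in check: yes, from the black knight on g6.
White has 2 legal replies: Kg8, Kh7.
In check but a legal move exists → not checkmate.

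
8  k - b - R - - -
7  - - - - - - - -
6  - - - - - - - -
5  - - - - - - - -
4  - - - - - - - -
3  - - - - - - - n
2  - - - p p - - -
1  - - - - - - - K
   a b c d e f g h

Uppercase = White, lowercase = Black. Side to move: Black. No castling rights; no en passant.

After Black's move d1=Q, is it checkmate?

After d1=Q: white king on h1; in check: yes, from the black queen on d1.
White has 2 legal replies: Kh2, Kg2.
In check but a legal move exists → not checkmate.

no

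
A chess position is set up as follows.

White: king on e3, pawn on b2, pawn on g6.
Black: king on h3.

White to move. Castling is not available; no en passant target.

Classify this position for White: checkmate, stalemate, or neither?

neither

White to move; white king on e3.
In check: no.
Legal moves for White: Kf4, Ke4, Kd4, Kf3, Kd3, Kf2, Ke2, Kd2, g7, b3, b4.
White has 11 legal moves and is not in check → neither.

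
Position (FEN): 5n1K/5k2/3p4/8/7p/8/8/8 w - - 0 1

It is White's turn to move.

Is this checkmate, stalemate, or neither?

White to move; white king on h8.
In check: no.
King squares — g7: attacked by Kf7; h7: attacked by Nf8; g8: attacked by Kf7.
Legal moves for White: none.
Not in check and no legal moves → stalemate.

stalemate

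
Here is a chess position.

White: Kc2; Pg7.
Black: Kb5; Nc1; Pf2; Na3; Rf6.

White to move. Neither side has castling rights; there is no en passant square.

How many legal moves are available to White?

White to move; king on c2.
In check: yes, from the black knight on a3.
Legal moves: Kc3, Kd2, Kb2, Kd1, Kxc1.
Count: 5.

5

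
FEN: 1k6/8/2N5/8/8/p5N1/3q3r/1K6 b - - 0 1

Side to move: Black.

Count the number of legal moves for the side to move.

4

Black to move; king on b8.
In check: yes, from the white knight on c6.
Legal moves: Kc8, Ka8, Kc7, Kb7.
Count: 4.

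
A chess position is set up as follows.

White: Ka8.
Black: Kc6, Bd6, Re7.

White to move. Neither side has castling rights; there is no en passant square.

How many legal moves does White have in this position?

White to move; king on a8.
In check: no.
Legal moves: none.
Count: 0.

0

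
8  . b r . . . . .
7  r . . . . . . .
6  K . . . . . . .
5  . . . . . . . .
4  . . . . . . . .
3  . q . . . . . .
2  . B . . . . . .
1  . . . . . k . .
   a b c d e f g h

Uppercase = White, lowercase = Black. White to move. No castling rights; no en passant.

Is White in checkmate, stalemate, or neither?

checkmate

White to move; white king on a6.
In check: yes, from the black rook on a7.
King squares — a5: attacked by Ra7; b5: attacked by Qb3; b6: attacked by Qb3; a7: attacked by Bb8; b7: attacked by Qb3.
Legal moves for White: none.
In check with no legal moves → checkmate.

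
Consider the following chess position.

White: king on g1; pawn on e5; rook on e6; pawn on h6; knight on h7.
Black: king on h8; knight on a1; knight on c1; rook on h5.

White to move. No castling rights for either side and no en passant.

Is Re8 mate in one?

no

After Re8: black king on h8; in check: yes, from the white rook on e8.
Black has 1 legal reply: Kxh7.
In check but a legal move exists → not checkmate.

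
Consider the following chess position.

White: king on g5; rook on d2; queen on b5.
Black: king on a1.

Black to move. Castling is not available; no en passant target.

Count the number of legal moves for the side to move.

Black to move; king on a1.
In check: no.
Legal moves: none.
Count: 0.

0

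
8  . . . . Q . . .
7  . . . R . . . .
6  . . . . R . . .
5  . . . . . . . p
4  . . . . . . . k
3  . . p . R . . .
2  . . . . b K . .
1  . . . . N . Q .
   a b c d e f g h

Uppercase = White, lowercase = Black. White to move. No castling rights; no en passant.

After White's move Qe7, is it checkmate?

yes

After Qe7: black king on h4; in check: yes, from the white queen on e7.
King squares — g3: attacked by Qg1; h3: attacked by Re3; g4: attacked by Qg1; g5: attacked by Qg1; h5: own pawn.
Black has no legal moves → checkmate.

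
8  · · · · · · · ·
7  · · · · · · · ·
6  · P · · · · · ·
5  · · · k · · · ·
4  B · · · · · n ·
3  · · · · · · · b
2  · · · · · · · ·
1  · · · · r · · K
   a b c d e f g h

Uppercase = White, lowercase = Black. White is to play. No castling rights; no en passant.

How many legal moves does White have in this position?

0

White to move; king on h1.
In check: yes, from the black rook on e1.
Legal moves: none.
Count: 0.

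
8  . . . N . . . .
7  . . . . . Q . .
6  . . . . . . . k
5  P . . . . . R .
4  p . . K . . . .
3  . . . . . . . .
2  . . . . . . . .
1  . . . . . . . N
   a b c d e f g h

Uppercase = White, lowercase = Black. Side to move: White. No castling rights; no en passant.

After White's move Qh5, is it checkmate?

yes

After Qh5: black king on h6; in check: yes, from the white queen on h5.
King squares — g5: attacked by Qh5; h5: attacked by Rg5; g6: attacked by Rg5; g7: attacked by Rg5; h7: attacked by Qh5.
Black has no legal moves → checkmate.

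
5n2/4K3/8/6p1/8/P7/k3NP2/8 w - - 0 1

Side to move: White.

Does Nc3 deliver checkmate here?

After Nc3: black king on a2; in check: yes, from the white knight on c3.
Black has 4 legal replies: Kb3, Kxa3, Kb2, Ka1.
In check but a legal move exists → not checkmate.

no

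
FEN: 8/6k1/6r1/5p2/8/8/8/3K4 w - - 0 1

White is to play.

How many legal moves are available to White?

White to move; king on d1.
In check: no.
Legal moves: Ke2, Kd2, Kc2, Ke1, Kc1.
Count: 5.

5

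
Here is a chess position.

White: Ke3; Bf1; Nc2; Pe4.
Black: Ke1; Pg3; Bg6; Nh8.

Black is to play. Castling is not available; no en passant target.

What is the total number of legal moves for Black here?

Black to move; king on e1.
In check: yes, from the white knight on c2.
Legal moves: Kxf1, Kd1.
Count: 2.

2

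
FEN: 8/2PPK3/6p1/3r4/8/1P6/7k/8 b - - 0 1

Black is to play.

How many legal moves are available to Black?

19

Black to move; king on h2.
In check: no.
Legal moves: Rxd7+, Rd6, Rh5, Rg5, Rf5, Re5+, Rc5, Rb5, Ra5, Rd4, Rd3, Rd2, Rd1, Kh3, Kg3, Kg2, Kh1, Kg1, g5.
Count: 19.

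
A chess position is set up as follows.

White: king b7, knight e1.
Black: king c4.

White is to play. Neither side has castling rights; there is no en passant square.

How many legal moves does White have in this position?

12

White to move; king on b7.
In check: no.
Legal moves: Kc8, Kb8, Ka8, Kc7, Ka7, Kc6, Kb6, Ka6, Nf3, Nd3, Ng2, Nc2.
Count: 12.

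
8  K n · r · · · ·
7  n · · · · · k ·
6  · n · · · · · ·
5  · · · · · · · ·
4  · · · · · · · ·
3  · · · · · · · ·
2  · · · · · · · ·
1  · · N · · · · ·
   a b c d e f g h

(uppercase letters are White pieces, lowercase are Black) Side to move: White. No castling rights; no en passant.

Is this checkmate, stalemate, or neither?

neither

White to move; white king on a8.
In check: yes, from the black knight on b6.
Legal moves for White: Kb7, Kxa7.
White is in check but has 2 legal moves → neither.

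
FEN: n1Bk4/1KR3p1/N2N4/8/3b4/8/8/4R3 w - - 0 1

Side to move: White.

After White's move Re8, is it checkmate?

After Re8: black king on d8; in check: yes, from the white rook on e8.
King squares — c7: attacked by Na6; d7: attacked by Rc7; e7: attacked by Rc7; c8: attacked by Nd6; e8: attacked by Nd6.
Black has no legal moves → checkmate.

yes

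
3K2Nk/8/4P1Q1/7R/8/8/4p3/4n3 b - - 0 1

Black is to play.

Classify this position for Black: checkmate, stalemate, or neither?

Black to move; black king on h8.
In check: yes, from the white rook on h5.
King squares — g7: attacked by Qg6; h7: attacked by Rh5; g8: attacked by Qg6.
Legal moves for Black: none.
In check with no legal moves → checkmate.

checkmate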